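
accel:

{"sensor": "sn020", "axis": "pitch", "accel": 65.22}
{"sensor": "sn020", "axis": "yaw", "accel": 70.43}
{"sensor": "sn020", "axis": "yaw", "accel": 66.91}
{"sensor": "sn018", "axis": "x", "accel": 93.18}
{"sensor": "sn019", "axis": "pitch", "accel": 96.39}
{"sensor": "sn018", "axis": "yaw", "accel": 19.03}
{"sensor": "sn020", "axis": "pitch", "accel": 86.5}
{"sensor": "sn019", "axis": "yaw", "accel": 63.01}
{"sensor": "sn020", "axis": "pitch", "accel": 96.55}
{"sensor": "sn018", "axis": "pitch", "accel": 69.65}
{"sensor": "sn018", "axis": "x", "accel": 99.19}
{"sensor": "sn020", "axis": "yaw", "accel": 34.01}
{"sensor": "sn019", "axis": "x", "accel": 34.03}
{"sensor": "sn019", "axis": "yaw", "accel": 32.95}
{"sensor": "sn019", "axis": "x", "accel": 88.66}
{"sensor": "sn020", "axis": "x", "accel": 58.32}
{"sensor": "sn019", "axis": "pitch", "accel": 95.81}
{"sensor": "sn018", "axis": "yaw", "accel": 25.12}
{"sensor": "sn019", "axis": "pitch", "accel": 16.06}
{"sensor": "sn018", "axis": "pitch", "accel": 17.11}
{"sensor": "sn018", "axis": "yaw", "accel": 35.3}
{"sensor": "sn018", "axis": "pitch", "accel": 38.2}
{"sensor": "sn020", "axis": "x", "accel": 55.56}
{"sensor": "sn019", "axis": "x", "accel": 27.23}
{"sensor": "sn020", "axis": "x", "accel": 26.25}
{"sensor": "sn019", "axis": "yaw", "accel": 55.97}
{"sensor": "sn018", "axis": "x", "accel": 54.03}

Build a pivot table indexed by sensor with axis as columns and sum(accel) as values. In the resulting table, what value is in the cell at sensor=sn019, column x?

149.92

Rows with sensor=sn019 and axis=x: accel values are 34.03, 88.66, 27.23.
34.03 + 88.66 + 27.23 = 149.92.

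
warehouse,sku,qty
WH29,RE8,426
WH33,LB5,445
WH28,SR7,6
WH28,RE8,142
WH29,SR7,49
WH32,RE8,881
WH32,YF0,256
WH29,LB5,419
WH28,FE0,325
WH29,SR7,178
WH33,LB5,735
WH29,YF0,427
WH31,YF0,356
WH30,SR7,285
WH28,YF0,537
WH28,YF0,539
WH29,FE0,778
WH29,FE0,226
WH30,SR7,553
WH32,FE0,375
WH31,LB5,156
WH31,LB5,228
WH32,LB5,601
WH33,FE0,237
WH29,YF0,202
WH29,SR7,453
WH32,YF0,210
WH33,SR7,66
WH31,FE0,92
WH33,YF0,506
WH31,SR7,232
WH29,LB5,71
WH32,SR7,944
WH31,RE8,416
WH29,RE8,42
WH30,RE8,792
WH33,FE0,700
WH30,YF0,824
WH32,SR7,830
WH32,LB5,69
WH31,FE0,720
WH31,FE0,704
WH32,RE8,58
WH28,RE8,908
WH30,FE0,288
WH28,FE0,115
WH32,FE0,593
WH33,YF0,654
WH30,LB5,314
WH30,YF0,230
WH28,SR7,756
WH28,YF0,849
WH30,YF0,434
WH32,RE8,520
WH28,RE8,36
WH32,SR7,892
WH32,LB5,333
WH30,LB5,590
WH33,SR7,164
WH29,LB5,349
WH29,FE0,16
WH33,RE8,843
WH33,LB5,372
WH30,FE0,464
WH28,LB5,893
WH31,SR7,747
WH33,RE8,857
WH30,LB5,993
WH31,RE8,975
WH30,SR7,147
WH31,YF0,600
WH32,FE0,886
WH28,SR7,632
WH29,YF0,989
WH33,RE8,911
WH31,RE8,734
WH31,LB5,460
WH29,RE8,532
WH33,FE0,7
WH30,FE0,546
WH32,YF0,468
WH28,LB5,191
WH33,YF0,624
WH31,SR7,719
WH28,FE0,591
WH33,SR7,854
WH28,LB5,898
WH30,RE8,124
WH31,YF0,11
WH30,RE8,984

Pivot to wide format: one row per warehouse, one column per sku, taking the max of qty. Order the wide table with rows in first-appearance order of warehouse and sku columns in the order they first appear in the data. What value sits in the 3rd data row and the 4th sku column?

849

With rows in first-appearance order of warehouse, row 3 is warehouse=WH28. sku columns in first-appearance order: RE8, LB5, SR7, YF0, FE0; column 4 is YF0.
Long rows with warehouse=WH28, sku=YF0: max(537, 539, 849) = 849.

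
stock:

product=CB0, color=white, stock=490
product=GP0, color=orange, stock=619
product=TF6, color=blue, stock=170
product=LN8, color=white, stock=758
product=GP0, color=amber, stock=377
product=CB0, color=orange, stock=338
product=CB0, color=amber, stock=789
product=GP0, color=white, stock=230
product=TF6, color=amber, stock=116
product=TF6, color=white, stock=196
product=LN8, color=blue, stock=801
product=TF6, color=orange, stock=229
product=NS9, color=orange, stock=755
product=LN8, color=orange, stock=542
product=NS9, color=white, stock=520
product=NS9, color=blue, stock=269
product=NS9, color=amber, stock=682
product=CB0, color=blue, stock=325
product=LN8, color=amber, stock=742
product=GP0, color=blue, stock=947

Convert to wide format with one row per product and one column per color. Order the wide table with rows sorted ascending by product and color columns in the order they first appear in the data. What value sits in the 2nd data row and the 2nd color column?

619

With rows sorted ascending by product, row 2 is product=GP0. color columns in first-appearance order: white, orange, blue, amber; column 2 is orange.
Long rows with product=GP0, color=orange: stock = 619.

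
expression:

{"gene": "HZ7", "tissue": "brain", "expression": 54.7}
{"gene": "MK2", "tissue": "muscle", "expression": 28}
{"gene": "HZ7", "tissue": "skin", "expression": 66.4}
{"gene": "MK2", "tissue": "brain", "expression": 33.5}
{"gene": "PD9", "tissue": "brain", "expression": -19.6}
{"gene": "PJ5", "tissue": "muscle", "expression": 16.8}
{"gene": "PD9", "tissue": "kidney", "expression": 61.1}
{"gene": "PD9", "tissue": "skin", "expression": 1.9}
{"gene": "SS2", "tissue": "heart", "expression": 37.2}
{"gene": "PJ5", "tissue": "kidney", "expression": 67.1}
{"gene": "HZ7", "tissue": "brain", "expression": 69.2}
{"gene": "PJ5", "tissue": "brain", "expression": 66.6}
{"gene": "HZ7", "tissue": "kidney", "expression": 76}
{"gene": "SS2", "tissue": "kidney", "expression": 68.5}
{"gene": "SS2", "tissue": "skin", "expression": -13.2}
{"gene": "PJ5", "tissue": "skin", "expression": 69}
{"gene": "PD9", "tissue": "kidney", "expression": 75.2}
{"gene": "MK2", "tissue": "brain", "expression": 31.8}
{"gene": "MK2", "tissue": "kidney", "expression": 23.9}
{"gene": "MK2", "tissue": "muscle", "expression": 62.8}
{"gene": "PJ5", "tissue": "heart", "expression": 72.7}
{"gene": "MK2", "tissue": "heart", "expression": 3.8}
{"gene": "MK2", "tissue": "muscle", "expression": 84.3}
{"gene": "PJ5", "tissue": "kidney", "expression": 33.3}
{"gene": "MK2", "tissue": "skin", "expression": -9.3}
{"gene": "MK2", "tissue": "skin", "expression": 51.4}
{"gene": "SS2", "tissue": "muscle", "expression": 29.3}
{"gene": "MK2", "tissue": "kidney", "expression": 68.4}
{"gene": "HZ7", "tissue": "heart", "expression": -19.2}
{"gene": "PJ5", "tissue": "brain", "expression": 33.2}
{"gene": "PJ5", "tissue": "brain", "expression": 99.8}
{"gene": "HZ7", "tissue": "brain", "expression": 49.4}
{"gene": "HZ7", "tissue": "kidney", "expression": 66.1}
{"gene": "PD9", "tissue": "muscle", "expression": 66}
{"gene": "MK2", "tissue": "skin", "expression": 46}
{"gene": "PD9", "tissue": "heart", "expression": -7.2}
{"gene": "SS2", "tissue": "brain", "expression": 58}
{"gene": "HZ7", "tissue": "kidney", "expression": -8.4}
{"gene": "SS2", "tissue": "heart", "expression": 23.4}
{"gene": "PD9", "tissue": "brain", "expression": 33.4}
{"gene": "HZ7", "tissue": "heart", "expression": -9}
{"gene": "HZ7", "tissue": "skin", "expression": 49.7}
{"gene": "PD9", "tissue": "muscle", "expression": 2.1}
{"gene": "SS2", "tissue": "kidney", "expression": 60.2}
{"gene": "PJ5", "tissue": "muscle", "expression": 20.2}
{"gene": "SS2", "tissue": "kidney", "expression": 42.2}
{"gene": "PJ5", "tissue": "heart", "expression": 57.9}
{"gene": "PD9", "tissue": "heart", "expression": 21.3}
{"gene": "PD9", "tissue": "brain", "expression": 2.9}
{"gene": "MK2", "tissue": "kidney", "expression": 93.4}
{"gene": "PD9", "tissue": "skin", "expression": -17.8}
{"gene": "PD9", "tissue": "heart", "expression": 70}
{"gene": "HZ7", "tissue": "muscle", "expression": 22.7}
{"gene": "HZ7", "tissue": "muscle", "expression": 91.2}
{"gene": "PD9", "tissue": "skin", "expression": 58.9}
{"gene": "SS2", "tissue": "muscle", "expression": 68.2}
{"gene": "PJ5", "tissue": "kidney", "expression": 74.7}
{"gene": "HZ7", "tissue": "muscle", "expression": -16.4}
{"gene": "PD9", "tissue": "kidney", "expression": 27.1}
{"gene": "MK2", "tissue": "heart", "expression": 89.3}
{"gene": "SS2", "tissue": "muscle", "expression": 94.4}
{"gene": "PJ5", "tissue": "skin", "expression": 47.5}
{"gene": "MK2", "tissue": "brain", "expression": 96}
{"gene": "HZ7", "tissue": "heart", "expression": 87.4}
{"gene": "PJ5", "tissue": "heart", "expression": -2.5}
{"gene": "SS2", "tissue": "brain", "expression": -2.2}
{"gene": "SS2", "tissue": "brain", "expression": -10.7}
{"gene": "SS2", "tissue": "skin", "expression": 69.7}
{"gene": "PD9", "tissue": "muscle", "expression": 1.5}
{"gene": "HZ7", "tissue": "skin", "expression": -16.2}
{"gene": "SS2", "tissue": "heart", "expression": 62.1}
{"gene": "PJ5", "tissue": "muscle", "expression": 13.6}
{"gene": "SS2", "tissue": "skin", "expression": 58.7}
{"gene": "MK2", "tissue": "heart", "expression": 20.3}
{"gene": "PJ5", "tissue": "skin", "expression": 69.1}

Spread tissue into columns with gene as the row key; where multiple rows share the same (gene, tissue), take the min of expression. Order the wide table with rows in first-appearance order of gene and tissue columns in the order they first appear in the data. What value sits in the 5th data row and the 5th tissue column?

With rows in first-appearance order of gene, row 5 is gene=SS2. tissue columns in first-appearance order: brain, muscle, skin, kidney, heart; column 5 is heart.
Long rows with gene=SS2, tissue=heart: min(37.2, 23.4, 62.1) = 23.4.

23.4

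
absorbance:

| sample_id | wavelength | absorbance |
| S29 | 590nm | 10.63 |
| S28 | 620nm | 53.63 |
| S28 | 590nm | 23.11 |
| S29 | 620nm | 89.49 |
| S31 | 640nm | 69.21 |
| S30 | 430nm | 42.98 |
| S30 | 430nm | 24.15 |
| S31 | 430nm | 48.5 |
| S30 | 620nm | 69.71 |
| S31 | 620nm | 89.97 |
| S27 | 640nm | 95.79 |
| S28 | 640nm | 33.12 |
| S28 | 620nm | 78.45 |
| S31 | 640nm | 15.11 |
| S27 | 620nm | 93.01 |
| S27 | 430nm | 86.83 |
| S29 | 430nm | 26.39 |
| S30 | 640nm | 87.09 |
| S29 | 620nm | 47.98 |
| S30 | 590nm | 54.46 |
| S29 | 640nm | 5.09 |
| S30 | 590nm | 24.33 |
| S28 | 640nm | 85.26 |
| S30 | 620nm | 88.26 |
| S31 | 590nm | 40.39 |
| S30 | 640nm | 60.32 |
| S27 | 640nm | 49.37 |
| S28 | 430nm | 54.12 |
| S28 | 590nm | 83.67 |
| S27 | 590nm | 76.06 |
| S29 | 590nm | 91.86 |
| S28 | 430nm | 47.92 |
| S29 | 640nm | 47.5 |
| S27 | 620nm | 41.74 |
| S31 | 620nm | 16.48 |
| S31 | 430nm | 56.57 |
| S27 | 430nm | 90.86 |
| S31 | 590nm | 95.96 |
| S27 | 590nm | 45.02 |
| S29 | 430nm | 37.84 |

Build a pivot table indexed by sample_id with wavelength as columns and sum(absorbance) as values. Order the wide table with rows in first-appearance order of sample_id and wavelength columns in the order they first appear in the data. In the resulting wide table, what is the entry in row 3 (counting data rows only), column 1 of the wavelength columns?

With rows in first-appearance order of sample_id, row 3 is sample_id=S31. wavelength columns in first-appearance order: 590nm, 620nm, 640nm, 430nm; column 1 is 590nm.
Long rows with sample_id=S31, wavelength=590nm: 40.39 + 95.96 = 136.35.

136.35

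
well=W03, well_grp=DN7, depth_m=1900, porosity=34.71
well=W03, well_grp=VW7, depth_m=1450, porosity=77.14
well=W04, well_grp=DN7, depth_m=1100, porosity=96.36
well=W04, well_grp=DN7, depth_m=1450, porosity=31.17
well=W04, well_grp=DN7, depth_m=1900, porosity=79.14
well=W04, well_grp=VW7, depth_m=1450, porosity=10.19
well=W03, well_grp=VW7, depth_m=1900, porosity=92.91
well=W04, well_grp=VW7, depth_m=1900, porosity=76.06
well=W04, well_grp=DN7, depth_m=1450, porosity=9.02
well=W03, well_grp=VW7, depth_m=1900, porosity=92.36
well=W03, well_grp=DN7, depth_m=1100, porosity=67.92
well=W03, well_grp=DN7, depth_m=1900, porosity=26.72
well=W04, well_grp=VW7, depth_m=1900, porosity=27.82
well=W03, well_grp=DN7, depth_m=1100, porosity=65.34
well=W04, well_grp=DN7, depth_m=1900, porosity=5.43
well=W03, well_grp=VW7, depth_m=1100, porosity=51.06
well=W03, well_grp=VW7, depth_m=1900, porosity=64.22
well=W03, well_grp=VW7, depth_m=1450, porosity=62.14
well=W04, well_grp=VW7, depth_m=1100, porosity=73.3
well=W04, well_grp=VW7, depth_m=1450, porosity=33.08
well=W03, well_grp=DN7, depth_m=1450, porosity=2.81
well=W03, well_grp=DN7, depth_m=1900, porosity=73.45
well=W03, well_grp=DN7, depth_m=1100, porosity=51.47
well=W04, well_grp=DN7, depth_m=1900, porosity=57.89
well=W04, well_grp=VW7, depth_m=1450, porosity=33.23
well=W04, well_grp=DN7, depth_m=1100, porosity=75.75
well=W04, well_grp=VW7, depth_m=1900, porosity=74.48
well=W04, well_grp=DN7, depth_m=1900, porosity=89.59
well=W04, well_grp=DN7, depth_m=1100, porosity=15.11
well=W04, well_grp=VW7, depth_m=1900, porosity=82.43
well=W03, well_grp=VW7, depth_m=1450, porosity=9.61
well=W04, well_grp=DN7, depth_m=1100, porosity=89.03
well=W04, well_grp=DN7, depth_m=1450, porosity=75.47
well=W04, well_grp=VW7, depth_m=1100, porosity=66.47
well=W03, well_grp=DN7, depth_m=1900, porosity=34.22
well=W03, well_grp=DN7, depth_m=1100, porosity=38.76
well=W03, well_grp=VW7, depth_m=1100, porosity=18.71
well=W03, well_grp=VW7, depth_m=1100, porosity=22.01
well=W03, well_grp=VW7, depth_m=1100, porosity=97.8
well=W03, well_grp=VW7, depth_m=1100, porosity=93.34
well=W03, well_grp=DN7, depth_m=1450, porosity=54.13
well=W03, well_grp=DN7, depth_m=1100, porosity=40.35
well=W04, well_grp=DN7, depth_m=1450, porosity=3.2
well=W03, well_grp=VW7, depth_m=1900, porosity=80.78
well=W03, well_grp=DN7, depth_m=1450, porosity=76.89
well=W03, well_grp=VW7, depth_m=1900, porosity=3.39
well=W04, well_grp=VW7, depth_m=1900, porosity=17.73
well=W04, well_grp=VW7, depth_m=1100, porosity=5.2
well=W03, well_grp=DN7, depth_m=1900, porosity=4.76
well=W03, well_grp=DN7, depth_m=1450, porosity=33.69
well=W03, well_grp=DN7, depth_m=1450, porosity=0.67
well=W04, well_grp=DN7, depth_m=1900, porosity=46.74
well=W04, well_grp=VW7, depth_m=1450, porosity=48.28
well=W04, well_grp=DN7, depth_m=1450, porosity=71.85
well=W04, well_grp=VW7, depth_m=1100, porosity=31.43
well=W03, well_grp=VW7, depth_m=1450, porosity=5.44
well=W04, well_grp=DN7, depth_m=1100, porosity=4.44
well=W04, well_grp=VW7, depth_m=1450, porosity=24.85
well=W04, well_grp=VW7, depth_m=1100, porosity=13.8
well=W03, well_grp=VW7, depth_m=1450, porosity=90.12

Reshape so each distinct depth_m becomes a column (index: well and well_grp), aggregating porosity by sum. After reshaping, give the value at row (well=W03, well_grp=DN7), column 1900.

Rows with well=W03, well_grp=DN7 and depth_m=1900: porosity values are 34.71, 26.72, 73.45, 34.22, 4.76.
34.71 + 26.72 + 73.45 + 34.22 + 4.76 = 173.86.

173.86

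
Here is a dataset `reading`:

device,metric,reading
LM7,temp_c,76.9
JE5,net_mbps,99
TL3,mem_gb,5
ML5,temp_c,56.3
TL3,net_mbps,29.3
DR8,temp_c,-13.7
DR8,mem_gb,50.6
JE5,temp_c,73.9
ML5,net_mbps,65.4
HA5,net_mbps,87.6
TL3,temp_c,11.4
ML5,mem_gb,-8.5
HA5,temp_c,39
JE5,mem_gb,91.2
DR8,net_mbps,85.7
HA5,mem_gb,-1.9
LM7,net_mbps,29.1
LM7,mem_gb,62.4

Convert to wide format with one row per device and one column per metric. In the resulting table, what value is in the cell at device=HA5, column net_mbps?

Wide layout: rows indexed by device, columns are the 3 distinct metric values (temp_c, net_mbps, mem_gb).
Cell (device=HA5, metric=net_mbps) draws from the long row where device=HA5 and metric=net_mbps, which has reading=87.6.

87.6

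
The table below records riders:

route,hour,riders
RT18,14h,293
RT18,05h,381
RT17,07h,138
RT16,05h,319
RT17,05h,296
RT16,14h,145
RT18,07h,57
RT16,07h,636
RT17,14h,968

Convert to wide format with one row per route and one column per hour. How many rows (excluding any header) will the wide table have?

3 distinct route values → 3 rows.

3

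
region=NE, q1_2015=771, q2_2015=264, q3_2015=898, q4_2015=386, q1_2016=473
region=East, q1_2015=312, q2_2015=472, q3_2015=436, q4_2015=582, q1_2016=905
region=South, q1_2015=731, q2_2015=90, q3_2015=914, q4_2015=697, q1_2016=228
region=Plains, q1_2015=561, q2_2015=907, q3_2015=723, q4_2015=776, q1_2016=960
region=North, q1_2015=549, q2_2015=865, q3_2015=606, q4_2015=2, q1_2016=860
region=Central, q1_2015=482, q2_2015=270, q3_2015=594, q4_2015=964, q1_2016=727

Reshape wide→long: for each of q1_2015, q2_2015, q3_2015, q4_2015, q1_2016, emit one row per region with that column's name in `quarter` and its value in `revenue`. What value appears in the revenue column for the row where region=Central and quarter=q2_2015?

270

Unpivoting turns each (region, wide-column) pair into one long row.
The wide cell at row Central, column q2_2015 holds 270, so the long row (Central, q2_2015) has revenue=270.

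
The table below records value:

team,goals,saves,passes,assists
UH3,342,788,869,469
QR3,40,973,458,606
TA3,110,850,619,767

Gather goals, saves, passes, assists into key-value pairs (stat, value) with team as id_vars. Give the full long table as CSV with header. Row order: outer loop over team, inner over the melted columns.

team,stat,value
UH3,goals,342
UH3,saves,788
UH3,passes,869
UH3,assists,469
QR3,goals,40
QR3,saves,973
QR3,passes,458
QR3,assists,606
TA3,goals,110
TA3,saves,850
TA3,passes,619
TA3,assists,767

Each (team, column) pair becomes one row: 3 × 4 = 12 rows.
For example, (UH3, goals) → value=342.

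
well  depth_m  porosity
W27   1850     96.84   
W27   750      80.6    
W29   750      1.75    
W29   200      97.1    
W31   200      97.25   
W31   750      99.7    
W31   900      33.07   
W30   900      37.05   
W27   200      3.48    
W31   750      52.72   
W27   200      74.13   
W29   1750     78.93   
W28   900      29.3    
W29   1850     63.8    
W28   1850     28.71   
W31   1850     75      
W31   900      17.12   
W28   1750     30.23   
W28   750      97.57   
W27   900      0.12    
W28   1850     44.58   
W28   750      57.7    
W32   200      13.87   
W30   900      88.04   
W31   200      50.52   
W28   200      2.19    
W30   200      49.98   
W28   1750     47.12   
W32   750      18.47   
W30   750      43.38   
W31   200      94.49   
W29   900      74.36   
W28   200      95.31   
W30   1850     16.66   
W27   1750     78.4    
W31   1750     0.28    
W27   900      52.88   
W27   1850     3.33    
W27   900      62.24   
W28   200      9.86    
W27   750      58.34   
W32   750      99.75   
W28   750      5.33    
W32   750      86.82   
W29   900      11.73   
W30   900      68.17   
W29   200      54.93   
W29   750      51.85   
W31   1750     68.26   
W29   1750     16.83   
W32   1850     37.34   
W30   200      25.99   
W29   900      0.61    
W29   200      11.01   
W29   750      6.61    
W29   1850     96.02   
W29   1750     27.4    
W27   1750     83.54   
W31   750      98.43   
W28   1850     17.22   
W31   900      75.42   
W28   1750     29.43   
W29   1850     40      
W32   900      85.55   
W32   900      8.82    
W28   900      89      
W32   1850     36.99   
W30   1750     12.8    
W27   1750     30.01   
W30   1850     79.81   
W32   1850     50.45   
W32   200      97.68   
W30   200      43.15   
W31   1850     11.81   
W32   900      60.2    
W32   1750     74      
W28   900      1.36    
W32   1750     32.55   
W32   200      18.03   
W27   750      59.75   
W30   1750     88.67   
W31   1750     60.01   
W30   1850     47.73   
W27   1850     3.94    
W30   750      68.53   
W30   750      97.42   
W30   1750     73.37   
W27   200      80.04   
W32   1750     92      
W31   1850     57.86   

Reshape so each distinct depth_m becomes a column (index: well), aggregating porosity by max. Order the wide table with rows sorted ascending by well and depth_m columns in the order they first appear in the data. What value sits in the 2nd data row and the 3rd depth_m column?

95.31

With rows sorted ascending by well, row 2 is well=W28. depth_m columns in first-appearance order: 1850, 750, 200, 900, 1750; column 3 is 200.
Long rows with well=W28, depth_m=200: max(2.19, 95.31, 9.86) = 95.31.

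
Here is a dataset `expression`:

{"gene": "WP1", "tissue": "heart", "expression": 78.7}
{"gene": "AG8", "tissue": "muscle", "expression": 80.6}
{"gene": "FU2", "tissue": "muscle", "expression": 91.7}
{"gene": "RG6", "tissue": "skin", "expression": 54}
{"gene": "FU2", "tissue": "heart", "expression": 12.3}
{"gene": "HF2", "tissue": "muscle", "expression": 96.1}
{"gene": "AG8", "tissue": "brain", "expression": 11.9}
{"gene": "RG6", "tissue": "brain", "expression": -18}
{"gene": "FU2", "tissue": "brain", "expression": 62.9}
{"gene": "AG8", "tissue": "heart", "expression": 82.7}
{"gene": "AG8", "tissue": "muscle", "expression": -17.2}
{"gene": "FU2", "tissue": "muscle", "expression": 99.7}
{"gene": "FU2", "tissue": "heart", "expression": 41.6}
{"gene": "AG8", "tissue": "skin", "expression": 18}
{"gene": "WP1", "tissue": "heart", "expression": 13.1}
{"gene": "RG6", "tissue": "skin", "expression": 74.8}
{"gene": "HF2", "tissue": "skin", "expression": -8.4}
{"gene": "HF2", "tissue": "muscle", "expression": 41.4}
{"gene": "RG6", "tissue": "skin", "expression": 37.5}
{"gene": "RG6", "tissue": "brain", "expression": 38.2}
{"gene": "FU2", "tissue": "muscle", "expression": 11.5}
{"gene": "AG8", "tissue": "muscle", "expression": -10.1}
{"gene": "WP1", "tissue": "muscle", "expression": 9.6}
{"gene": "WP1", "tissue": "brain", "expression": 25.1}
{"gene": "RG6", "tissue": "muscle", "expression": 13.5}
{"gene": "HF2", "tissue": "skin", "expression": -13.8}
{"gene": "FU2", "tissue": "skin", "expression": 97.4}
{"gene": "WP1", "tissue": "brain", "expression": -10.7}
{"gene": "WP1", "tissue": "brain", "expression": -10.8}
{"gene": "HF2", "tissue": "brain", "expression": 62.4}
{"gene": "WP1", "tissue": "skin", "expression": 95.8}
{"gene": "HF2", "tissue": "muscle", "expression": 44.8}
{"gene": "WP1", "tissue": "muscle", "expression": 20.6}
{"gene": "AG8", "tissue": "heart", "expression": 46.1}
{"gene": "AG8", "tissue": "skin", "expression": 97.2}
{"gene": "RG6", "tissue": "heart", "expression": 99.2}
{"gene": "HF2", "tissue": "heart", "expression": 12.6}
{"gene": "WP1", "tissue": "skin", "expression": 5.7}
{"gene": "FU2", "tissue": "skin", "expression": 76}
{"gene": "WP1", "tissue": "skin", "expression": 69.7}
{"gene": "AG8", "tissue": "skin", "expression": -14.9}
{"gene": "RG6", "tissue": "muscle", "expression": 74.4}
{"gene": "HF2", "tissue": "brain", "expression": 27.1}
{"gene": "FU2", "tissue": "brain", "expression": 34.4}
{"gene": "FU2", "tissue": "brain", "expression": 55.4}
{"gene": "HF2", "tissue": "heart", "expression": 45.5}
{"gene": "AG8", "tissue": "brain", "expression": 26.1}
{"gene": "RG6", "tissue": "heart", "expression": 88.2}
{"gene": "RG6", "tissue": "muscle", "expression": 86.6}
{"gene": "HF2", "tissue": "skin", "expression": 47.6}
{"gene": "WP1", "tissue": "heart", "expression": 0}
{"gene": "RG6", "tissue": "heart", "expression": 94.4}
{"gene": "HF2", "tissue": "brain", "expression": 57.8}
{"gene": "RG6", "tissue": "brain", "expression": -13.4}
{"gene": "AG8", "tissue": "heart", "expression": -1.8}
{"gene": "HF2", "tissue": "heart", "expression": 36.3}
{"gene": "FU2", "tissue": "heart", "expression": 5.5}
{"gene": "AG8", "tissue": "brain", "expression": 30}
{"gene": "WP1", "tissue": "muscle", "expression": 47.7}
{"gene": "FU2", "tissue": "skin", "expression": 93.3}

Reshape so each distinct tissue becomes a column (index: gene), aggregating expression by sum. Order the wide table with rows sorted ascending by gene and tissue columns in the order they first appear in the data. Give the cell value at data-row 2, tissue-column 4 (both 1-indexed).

With rows sorted ascending by gene, row 2 is gene=FU2. tissue columns in first-appearance order: heart, muscle, skin, brain; column 4 is brain.
Long rows with gene=FU2, tissue=brain: 62.9 + 34.4 + 55.4 = 152.7.

152.7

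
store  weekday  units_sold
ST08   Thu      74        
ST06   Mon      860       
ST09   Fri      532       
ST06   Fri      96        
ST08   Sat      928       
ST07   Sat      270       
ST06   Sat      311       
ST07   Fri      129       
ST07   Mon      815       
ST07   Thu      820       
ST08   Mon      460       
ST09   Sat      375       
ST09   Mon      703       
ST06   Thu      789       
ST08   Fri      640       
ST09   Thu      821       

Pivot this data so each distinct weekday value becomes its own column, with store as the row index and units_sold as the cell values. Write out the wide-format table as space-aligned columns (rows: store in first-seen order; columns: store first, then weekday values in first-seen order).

Columns: store plus the 4 distinct weekday values (Thu, Mon, Fri, Sat).
For example, row ST08 column Thu takes units_sold=74 from the long row (ST08, Thu).

store  Thu  Mon  Fri  Sat
ST08   74   460  640  928
ST06   789  860  96   311
ST09   821  703  532  375
ST07   820  815  129  270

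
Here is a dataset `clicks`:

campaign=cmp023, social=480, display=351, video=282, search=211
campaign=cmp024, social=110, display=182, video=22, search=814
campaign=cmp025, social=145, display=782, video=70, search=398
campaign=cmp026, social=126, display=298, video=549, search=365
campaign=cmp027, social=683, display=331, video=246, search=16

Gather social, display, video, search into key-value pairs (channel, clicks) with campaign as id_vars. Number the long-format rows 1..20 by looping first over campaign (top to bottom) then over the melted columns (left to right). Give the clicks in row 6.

20 rows total (5 × 4). Row 6: index ⌊(6-1)/4⌋ = 1 into campaign → cmp024; (6-1) mod 4 = 1 into the melted columns → display.
So row 6 is (cmp024, display, 182); clicks = 182.

182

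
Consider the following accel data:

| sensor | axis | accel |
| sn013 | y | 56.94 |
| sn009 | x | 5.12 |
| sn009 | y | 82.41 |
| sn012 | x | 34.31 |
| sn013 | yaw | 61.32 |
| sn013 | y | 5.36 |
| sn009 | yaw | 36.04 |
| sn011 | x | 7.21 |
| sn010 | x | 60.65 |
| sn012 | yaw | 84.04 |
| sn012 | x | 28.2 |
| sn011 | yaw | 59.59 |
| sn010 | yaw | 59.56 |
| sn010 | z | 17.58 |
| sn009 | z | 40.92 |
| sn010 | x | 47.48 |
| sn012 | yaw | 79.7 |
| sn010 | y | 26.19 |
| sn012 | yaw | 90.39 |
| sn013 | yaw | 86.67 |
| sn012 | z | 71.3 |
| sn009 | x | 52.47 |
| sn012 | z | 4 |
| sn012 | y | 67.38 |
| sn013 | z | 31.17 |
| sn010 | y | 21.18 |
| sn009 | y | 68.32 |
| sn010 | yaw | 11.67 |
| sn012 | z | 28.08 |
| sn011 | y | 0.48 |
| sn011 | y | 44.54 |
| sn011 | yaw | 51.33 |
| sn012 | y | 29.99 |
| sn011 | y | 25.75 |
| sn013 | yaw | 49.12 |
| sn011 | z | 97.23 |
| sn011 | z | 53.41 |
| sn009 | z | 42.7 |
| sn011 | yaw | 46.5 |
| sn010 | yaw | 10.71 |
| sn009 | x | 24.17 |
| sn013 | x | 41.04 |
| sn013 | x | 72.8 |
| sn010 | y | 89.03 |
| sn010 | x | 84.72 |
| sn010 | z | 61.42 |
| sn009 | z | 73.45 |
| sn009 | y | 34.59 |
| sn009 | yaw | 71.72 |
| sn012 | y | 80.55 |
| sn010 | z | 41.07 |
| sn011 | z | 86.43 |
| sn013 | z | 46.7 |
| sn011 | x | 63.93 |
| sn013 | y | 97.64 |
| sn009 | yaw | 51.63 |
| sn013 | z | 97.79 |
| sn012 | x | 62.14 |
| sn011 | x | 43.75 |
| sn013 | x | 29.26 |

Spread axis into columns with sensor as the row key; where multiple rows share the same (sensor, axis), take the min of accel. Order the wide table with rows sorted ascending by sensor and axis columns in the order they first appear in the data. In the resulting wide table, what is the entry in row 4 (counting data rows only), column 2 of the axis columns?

28.2

With rows sorted ascending by sensor, row 4 is sensor=sn012. axis columns in first-appearance order: y, x, yaw, z; column 2 is x.
Long rows with sensor=sn012, axis=x: min(34.31, 28.2, 62.14) = 28.2.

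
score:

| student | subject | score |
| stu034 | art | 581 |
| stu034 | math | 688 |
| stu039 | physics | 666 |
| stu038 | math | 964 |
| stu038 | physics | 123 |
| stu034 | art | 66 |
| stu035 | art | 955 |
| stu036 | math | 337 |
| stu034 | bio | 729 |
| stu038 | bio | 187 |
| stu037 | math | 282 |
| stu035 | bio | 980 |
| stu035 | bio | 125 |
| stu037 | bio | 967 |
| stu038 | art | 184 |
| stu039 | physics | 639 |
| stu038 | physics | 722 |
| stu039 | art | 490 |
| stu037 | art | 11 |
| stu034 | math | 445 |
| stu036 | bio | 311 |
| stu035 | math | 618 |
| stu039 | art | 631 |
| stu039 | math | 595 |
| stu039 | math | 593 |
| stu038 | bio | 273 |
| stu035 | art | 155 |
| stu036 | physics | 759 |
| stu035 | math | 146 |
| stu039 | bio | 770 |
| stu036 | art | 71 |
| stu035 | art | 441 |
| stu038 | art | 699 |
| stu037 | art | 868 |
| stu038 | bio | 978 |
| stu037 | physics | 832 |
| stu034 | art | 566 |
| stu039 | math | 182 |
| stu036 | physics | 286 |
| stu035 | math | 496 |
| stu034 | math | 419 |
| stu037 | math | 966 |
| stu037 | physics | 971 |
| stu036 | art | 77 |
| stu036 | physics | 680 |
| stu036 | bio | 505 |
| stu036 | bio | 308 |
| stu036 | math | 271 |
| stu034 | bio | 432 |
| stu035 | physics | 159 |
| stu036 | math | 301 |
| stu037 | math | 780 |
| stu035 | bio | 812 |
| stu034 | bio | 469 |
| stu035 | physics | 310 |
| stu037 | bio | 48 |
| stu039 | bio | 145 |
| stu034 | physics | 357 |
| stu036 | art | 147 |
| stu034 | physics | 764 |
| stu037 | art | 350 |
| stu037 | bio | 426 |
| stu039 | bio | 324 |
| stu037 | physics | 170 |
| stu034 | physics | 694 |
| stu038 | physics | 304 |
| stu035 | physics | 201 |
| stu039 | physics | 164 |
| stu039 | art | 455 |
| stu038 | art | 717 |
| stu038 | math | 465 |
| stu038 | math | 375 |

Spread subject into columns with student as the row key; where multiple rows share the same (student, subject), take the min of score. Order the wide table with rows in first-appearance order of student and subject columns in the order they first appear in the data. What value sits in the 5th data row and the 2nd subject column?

271

With rows in first-appearance order of student, row 5 is student=stu036. subject columns in first-appearance order: art, math, physics, bio; column 2 is math.
Long rows with student=stu036, subject=math: min(337, 271, 301) = 271.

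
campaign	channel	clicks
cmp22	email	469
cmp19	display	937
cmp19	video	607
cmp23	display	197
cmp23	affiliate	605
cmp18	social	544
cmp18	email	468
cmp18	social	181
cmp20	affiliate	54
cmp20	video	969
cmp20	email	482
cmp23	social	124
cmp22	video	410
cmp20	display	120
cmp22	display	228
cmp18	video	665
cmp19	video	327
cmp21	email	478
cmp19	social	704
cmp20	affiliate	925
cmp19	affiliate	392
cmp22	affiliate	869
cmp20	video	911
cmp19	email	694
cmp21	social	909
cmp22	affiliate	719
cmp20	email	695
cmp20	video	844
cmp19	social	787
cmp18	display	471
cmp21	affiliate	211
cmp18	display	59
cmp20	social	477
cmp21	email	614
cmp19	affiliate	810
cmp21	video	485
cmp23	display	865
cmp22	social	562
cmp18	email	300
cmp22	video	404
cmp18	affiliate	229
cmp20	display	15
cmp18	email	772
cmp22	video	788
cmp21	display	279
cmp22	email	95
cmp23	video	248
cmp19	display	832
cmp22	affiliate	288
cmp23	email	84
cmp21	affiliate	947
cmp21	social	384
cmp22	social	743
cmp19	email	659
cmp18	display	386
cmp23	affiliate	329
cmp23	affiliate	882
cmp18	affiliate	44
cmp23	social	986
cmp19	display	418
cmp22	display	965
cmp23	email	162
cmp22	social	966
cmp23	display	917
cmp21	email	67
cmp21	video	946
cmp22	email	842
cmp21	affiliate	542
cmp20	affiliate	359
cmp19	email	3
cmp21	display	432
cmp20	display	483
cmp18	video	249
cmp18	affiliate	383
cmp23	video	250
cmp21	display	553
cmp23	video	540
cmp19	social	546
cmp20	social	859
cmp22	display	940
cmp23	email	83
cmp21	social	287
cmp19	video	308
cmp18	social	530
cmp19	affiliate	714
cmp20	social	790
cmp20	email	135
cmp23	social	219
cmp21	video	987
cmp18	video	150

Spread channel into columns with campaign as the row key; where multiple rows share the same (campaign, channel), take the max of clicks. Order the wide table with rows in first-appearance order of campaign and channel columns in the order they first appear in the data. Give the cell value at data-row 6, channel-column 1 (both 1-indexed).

With rows in first-appearance order of campaign, row 6 is campaign=cmp21. channel columns in first-appearance order: email, display, video, affiliate, social; column 1 is email.
Long rows with campaign=cmp21, channel=email: max(478, 614, 67) = 614.

614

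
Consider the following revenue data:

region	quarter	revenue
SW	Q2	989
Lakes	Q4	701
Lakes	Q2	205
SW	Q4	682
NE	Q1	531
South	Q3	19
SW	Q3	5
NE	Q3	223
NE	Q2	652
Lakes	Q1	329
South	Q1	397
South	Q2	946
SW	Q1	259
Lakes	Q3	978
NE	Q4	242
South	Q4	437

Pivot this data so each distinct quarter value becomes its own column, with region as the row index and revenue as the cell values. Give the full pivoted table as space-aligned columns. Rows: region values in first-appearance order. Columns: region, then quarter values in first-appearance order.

Columns: region plus the 4 distinct quarter values (Q2, Q4, Q1, Q3).
For example, row SW column Q2 takes revenue=989 from the long row (SW, Q2).

region  Q2   Q4   Q1   Q3 
SW      989  682  259  5  
Lakes   205  701  329  978
NE      652  242  531  223
South   946  437  397  19 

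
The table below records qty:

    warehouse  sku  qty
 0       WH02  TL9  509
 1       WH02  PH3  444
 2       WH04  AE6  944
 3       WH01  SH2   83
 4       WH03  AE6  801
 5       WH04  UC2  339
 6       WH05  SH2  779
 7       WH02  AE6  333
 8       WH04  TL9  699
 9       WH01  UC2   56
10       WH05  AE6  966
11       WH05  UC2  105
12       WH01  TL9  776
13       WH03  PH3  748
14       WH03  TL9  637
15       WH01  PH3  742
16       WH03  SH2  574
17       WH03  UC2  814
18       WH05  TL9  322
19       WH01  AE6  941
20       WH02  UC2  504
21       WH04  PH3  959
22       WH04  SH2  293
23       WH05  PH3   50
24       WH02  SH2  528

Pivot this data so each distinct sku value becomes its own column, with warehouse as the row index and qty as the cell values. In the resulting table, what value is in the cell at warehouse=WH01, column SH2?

Wide layout: rows indexed by warehouse, columns are the 5 distinct sku values (TL9, PH3, AE6, SH2, UC2).
Cell (warehouse=WH01, sku=SH2) draws from the long row where warehouse=WH01 and sku=SH2, which has qty=83.

83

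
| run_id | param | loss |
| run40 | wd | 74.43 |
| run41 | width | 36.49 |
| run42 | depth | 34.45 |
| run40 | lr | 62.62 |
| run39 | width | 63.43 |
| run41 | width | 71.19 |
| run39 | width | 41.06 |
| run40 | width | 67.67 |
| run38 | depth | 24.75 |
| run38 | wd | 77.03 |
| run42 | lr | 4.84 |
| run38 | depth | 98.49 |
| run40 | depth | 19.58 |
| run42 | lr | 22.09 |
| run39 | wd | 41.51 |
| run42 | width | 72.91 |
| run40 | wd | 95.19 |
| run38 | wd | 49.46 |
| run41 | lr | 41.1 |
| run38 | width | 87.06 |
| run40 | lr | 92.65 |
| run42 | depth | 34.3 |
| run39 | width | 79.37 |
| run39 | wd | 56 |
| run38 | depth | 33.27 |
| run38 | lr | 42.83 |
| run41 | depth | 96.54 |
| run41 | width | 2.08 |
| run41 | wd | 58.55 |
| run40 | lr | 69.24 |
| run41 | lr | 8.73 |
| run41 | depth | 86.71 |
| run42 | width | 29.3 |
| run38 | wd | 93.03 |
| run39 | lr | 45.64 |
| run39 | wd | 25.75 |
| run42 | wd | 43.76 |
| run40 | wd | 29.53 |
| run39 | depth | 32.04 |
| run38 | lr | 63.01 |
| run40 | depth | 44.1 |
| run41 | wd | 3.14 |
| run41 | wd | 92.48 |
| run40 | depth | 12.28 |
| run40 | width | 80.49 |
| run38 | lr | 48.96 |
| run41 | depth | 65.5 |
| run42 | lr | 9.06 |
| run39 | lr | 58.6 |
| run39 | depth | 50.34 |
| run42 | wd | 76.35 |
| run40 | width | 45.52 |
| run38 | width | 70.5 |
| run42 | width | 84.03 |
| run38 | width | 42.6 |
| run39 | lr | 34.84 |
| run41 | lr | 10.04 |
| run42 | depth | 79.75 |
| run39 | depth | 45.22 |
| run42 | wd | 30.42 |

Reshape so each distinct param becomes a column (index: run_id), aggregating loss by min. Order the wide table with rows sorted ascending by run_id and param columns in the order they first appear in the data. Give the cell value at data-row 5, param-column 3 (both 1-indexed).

With rows sorted ascending by run_id, row 5 is run_id=run42. param columns in first-appearance order: wd, width, depth, lr; column 3 is depth.
Long rows with run_id=run42, param=depth: min(34.45, 34.3, 79.75) = 34.3.

34.3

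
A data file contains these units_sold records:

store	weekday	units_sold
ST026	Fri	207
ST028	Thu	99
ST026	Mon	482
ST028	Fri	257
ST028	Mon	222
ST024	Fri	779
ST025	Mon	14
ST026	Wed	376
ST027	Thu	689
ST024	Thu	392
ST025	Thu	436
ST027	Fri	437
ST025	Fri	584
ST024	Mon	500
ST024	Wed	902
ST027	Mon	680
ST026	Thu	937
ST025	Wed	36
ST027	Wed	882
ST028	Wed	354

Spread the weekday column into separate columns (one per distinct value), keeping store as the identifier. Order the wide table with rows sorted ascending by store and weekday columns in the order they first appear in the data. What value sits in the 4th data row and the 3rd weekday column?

680

With rows sorted ascending by store, row 4 is store=ST027. weekday columns in first-appearance order: Fri, Thu, Mon, Wed; column 3 is Mon.
Long rows with store=ST027, weekday=Mon: units_sold = 680.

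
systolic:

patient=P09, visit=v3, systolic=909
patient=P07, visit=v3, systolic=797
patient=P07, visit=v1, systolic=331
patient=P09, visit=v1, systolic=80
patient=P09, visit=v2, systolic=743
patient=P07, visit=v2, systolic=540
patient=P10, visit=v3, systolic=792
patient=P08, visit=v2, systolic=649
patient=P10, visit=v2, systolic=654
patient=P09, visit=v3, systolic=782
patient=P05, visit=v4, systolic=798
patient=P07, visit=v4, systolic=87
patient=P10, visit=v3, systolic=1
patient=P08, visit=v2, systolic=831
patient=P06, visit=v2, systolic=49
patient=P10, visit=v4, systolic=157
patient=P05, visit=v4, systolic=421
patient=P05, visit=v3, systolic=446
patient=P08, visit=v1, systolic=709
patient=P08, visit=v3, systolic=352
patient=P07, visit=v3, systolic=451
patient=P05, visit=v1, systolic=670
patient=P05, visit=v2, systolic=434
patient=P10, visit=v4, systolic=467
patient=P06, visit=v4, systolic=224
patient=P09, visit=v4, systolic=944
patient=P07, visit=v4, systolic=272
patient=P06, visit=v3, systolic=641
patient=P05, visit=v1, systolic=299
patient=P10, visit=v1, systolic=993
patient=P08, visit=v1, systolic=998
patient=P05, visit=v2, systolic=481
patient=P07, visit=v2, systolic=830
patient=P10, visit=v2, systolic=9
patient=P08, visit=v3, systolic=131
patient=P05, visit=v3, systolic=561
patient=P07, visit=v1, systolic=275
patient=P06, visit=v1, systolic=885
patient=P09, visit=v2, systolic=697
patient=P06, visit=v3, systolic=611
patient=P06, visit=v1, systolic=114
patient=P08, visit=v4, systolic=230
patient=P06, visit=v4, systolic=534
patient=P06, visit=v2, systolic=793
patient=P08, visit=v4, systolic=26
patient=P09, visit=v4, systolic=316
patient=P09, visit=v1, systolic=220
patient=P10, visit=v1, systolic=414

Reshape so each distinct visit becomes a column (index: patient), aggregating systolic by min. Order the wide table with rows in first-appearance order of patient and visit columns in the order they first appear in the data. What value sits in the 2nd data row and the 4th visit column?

With rows in first-appearance order of patient, row 2 is patient=P07. visit columns in first-appearance order: v3, v1, v2, v4; column 4 is v4.
Long rows with patient=P07, visit=v4: min(87, 272) = 87.

87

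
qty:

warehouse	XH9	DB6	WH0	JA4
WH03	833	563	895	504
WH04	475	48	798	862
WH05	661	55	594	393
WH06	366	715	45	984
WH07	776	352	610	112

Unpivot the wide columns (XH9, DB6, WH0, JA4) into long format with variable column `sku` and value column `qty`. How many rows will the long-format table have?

5 warehouse values × 4 melted columns = 20 rows.

20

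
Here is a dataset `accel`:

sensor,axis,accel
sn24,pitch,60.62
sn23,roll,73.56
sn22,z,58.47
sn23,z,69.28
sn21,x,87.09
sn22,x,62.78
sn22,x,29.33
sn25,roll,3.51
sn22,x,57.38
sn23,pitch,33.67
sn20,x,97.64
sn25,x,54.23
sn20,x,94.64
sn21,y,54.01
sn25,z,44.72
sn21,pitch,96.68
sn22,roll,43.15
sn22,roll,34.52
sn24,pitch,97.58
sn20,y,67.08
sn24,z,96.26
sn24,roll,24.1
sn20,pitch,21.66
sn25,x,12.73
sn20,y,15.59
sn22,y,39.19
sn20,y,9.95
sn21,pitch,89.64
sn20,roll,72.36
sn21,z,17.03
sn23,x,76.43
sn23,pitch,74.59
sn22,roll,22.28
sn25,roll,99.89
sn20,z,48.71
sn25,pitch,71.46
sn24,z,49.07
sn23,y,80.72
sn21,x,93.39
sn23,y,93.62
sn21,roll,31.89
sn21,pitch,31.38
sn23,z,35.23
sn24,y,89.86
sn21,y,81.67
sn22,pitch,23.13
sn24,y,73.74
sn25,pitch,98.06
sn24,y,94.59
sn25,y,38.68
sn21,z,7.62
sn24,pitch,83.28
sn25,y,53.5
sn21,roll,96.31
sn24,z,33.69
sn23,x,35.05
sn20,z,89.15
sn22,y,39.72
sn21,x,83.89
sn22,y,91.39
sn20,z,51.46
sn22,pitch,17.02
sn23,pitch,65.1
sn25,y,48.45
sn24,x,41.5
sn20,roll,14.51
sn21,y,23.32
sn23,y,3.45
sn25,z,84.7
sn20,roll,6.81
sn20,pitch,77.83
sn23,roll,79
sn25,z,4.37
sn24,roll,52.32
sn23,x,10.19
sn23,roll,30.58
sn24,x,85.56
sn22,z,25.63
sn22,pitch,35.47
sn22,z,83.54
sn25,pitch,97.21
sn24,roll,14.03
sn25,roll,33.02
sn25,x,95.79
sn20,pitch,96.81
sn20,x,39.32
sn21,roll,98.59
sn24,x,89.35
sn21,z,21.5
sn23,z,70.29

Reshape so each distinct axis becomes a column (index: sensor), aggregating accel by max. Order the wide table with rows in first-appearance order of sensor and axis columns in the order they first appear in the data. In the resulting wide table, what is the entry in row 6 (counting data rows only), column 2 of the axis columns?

72.36

With rows in first-appearance order of sensor, row 6 is sensor=sn20. axis columns in first-appearance order: pitch, roll, z, x, y; column 2 is roll.
Long rows with sensor=sn20, axis=roll: max(72.36, 14.51, 6.81) = 72.36.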